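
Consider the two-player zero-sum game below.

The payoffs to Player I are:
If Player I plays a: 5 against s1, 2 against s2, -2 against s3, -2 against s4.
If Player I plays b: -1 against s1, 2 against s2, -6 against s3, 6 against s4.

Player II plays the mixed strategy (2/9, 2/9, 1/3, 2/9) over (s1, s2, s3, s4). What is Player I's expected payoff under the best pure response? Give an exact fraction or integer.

4/9

a: (5)·(2/9) + (2)·(2/9) + (-2)·(1/3) + (-2)·(2/9) = 4/9.
b: (-1)·(2/9) + (2)·(2/9) + (-6)·(1/3) + (6)·(2/9) = -4/9.
The best pure response is a with expected payoff 4/9.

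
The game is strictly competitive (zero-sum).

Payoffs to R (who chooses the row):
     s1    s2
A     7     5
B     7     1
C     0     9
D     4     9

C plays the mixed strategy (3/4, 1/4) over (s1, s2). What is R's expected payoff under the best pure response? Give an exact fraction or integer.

13/2

A: (7)·(3/4) + (5)·(1/4) = 13/2.
B: (7)·(3/4) + (1)·(1/4) = 11/2.
C: (0)·(3/4) + (9)·(1/4) = 9/4.
D: (4)·(3/4) + (9)·(1/4) = 21/4.
The best pure response is A with expected payoff 13/2.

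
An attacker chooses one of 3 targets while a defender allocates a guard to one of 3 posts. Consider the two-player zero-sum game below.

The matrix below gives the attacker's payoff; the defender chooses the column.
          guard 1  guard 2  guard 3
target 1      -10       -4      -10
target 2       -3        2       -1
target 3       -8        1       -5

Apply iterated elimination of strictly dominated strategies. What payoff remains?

Row target 3 is strictly dominated by row target 2 (-3>-8, 2>1, -1>-5); eliminate target 3.
Row target 1 is strictly dominated by row target 2 (-3>-10, 2>-4, -1>-10); eliminate target 1.
Column guard 2 is strictly dominated by guard 1 for the defender (-3<2); eliminate guard 2.
Column guard 3 is strictly dominated by guard 1 for the defender (-3<-1); eliminate guard 3.
Only (target 2, guard 1) remains, with payoff -3.

-3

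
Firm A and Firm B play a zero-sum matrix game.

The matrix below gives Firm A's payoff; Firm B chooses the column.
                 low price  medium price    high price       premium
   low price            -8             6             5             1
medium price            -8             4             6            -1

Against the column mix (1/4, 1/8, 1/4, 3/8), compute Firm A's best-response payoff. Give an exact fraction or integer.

low price: (-8)·(1/4) + (6)·(1/8) + (5)·(1/4) + (1)·(3/8) = 3/8.
medium price: (-8)·(1/4) + (4)·(1/8) + (6)·(1/4) + (-1)·(3/8) = -3/8.
The best pure response is low price with expected payoff 3/8.

3/8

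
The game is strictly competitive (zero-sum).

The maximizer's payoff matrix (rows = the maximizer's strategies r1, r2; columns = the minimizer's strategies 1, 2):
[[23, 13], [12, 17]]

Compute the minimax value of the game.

47/3

Row minima are 13 and 12, so the maximizer's maximin is 13; column maxima are 23 and 17, so the minimizer's minimax is 17. These differ, so the equilibrium is in mixed strategies.
Let the maximizer play r1 with probability p. The minimizer is indifferent when 23p + 12(1−p) = 13p + 17(1−p), giving p = 1/3.
Let the minimizer play 1 with probability q. The maximizer is indifferent when 23q + 13(1−q) = 12q + 17(1−q), giving q = 4/15.
The value is 23·(4/15) + (13)·(11/15) = 47/3.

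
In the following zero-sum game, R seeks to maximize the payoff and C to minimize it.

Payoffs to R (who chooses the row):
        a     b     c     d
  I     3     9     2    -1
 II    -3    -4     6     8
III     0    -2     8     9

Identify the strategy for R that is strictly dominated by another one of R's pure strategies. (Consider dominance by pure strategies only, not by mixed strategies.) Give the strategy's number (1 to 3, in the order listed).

2

Compare II with III: 0 > -3, -2 > -4, 8 > 6, 9 > 8.
So III strictly dominates II for R; II is strictly dominated.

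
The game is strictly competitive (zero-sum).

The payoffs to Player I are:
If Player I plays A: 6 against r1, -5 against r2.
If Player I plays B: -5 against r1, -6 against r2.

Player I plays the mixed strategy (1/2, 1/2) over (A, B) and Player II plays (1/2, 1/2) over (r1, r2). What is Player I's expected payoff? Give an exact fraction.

-5/2

Against (1/2, 1/2), each row's expected payoff is A: 1/2; B: -11/2.
Taking the (1/2, 1/2)-weighted average: (1/2)·(1/2) + (1/2)·(-11/2) = -5/2.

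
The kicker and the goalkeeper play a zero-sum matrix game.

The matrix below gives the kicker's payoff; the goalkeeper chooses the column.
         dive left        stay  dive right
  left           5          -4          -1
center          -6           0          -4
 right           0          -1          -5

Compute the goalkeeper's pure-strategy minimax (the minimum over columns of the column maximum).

The worst case (largest entry) in each column is dive left: 5, stay: 0, dive right: -1.
The best (smallest) of these is -1.

-1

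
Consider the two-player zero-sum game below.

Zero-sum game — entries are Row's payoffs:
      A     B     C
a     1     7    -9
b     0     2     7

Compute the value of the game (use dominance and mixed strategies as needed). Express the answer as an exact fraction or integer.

7/17

Column B is strictly dominated by A for Column (it gives Row more in every row).
The remaining 2×2 game on (a, b) × (A, C) has no saddle point. Let Row play a with probability p; indifference gives p = −9p + 7(1−p), so p = 7/17.
Similarly Column's optimal q on A is 16/17, and the value is 1·(16/17) + (-9)·(1/17) = 7/17.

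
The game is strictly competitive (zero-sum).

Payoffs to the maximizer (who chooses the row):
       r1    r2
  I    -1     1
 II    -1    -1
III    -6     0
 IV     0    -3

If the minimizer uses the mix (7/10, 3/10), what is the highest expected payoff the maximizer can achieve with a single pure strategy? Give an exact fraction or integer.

-2/5

I: (-1)·(7/10) + (1)·(3/10) = -2/5.
II: (-1)·(7/10) + (-1)·(3/10) = -1.
III: (-6)·(7/10) + (0)·(3/10) = -21/5.
IV: (0)·(7/10) + (-3)·(3/10) = -9/10.
The best pure response is I with expected payoff -2/5.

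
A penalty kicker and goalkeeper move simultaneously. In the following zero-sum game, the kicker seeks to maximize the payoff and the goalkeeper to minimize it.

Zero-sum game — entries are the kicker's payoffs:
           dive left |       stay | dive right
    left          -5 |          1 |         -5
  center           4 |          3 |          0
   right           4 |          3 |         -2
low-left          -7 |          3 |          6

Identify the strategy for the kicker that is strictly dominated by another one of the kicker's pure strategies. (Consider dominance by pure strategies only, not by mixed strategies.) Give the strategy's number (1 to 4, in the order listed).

1

Compare left with center: 4 > -5, 3 > 1, 0 > -5.
So center strictly dominates left for the kicker; left is strictly dominated.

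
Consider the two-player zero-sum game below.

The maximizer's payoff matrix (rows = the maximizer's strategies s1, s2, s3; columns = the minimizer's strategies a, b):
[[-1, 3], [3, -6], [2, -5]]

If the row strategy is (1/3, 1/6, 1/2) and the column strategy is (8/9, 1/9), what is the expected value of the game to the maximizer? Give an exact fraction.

Against (8/9, 1/9), each row's expected payoff is s1: -5/9; s2: 2; s3: 11/9.
Taking the (1/3, 1/6, 1/2)-weighted average: (1/3)·(-5/9) + (1/6)·(2) + (1/2)·(11/9) = 41/54.

41/54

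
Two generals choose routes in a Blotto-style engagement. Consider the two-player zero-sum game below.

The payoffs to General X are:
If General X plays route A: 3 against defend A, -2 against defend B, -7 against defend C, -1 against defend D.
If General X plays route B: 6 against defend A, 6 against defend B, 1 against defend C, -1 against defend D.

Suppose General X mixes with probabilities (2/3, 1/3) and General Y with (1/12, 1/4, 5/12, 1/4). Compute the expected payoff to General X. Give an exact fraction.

-14/9

Against (1/12, 1/4, 5/12, 1/4), each row's expected payoff is route A: -41/12; route B: 13/6.
Taking the (2/3, 1/3)-weighted average: (2/3)·(-41/12) + (1/3)·(13/6) = -14/9.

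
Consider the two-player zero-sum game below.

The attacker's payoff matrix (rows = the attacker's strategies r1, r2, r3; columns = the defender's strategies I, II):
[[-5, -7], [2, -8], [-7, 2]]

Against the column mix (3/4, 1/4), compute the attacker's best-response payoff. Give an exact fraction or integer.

r1: (-5)·(3/4) + (-7)·(1/4) = -11/2.
r2: (2)·(3/4) + (-8)·(1/4) = -1/2.
r3: (-7)·(3/4) + (2)·(1/4) = -19/4.
The best pure response is r2 with expected payoff -1/2.

-1/2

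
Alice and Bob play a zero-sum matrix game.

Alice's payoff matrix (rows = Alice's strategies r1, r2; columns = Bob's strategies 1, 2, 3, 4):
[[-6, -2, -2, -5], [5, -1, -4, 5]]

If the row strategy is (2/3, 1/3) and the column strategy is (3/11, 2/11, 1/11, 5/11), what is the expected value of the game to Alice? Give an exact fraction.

Against (3/11, 2/11, 1/11, 5/11), each row's expected payoff is r1: -49/11; r2: 34/11.
Taking the (2/3, 1/3)-weighted average: (2/3)·(-49/11) + (1/3)·(34/11) = -64/33.

-64/33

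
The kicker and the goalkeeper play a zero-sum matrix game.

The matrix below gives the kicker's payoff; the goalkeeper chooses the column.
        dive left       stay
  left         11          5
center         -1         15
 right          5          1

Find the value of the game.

Row right is strictly dominated by row left, so the kicker never plays it.
The remaining 2×2 game on (left, center) × (dive left, stay) has no saddle point. Let the kicker play left with probability p; indifference gives 11p − (1−p) = 5p + 15(1−p), so p = 8/11.
Similarly the goalkeeper's optimal q on dive left is 5/11, and the value is 11·(5/11) + (5)·(6/11) = 85/11.

85/11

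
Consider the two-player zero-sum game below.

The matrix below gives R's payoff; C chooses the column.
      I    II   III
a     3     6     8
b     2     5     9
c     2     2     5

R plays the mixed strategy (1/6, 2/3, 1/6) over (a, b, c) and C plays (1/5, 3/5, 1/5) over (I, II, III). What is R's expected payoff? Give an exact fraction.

73/15

Against (1/5, 3/5, 1/5), each row's expected payoff is a: 29/5; b: 26/5; c: 13/5.
Taking the (1/6, 2/3, 1/6)-weighted average: (1/6)·(29/5) + (2/3)·(26/5) + (1/6)·(13/5) = 73/15.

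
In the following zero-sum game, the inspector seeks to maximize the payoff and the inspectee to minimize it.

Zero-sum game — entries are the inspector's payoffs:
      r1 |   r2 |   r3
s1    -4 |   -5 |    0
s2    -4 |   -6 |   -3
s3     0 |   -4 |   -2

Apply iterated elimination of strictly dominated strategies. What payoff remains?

-4

Column r1 is strictly dominated by r2 for the inspectee (-5<-4, -6<-4, -4<0); eliminate r1.
Column r3 is strictly dominated by r2 for the inspectee (-5<0, -6<-3, -4<-2); eliminate r3.
Row s2 is strictly dominated by row s1 (-5>-6); eliminate s2.
Row s1 is strictly dominated by row s3 (-4>-5); eliminate s1.
Only (s3, r2) remains, with payoff -4.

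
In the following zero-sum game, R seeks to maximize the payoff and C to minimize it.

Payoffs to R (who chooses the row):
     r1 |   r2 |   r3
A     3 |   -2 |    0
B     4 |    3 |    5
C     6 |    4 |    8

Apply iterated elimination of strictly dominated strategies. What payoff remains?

Row B is strictly dominated by row C (6>4, 4>3, 8>5); eliminate B.
Column r3 is strictly dominated by r2 for C (-2<0, 4<8); eliminate r3.
Row A is strictly dominated by row C (6>3, 4>-2); eliminate A.
Column r1 is strictly dominated by r2 for C (4<6); eliminate r1.
Only (C, r2) remains, with payoff 4.

4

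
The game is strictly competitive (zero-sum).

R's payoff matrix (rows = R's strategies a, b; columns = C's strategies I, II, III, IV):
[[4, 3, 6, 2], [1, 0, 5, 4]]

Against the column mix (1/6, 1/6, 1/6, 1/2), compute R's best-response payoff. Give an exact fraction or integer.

19/6

a: (4)·(1/6) + (3)·(1/6) + (6)·(1/6) + (2)·(1/2) = 19/6.
b: (1)·(1/6) + (0)·(1/6) + (5)·(1/6) + (4)·(1/2) = 3.
The best pure response is a with expected payoff 19/6.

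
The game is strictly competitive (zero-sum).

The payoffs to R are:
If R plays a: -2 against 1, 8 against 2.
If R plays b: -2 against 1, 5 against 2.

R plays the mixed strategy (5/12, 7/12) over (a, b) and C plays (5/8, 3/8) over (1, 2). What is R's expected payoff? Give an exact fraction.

Against (5/8, 3/8), each row's expected payoff is a: 7/4; b: 5/8.
Taking the (5/12, 7/12)-weighted average: (5/12)·(7/4) + (7/12)·(5/8) = 35/32.

35/32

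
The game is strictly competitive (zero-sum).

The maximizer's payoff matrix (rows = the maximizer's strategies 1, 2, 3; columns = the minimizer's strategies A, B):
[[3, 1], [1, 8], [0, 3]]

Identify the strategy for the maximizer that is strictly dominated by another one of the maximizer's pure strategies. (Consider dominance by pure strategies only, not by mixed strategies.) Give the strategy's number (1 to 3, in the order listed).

Compare 3 with 2: 1 > 0, 8 > 3.
So 2 strictly dominates 3 for the maximizer; 3 is strictly dominated.

3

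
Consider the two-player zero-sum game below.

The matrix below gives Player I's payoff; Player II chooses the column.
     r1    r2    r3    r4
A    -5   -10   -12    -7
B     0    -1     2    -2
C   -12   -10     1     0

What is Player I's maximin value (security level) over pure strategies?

-2

The worst-case payoff for each row is A: -12, B: -2, C: -12.
The best of these is -2.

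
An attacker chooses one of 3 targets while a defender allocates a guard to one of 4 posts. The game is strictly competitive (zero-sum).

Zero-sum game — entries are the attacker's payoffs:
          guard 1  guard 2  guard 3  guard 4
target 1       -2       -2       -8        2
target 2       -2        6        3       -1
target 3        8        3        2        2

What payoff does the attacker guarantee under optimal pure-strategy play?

2

Row minima: -8, -2, 2 → the attacker's maximin is 2.
Column maxima: 8, 6, 3, 2 → the defender's minimax is 2.
They coincide at (target 3, guard 4), so the value is 2.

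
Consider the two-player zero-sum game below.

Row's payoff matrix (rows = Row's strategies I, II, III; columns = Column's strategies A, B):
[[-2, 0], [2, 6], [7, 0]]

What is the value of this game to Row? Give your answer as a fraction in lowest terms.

Row I is strictly dominated by row II, so Row never plays it.
The remaining 2×2 game on (II, III) × (A, B) has no saddle point. Let Row play II with probability p; indifference gives 2p + 7(1−p) = 6p, so p = 7/11.
Similarly Column's optimal q on A is 6/11, and the value is 2·(6/11) + (6)·(5/11) = 42/11.

42/11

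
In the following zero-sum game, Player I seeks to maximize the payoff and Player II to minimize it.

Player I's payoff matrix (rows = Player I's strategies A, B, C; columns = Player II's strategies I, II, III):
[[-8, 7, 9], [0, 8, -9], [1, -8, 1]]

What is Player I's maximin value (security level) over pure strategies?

The worst-case payoff for each row is A: -8, B: -9, C: -8.
The best of these is -8.

-8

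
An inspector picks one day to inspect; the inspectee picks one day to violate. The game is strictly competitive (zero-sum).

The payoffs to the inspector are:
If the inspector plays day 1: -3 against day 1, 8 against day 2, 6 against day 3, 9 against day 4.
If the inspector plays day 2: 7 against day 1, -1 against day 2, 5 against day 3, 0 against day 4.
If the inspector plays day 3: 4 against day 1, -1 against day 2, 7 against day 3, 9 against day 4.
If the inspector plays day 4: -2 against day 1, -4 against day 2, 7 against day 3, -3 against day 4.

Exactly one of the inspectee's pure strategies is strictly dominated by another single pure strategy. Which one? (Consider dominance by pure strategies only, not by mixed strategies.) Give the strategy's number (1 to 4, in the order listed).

4

The inspectee prefers columns that give the inspector less. Compare day 4 with day 2: 8 < 9, -1 < 0, -1 < 9, -4 < -3.
So day 2 strictly dominates day 4 for the inspectee; day 4 is strictly dominated.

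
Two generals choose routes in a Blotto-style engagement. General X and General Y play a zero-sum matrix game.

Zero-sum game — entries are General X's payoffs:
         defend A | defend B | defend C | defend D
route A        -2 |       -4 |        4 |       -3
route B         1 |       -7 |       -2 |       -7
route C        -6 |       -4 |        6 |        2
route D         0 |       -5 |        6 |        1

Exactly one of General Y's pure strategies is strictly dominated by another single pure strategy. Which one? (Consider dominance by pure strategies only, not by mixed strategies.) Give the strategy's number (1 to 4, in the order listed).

3

General Y prefers columns that give General X less. Compare defend C with defend B: -4 < 4, -7 < -2, -4 < 6, -5 < 6.
So defend B strictly dominates defend C for General Y; defend C is strictly dominated.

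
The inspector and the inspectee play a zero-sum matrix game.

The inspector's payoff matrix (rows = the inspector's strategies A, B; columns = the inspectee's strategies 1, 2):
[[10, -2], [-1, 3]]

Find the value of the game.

Row minima are -2 and -1, so the inspector's maximin is -1; column maxima are 10 and 3, so the inspectee's minimax is 3. These differ, so the equilibrium is in mixed strategies.
Let the inspector play A with probability p. The inspectee is indifferent when 10p − (1−p) = −2p + 3(1−p), giving p = 1/4.
Let the inspectee play 1 with probability q. The inspector is indifferent when 10q − 2(1−q) = −q + 3(1−q), giving q = 5/16.
The value is 10·(5/16) + (-2)·(11/16) = 7/4.

7/4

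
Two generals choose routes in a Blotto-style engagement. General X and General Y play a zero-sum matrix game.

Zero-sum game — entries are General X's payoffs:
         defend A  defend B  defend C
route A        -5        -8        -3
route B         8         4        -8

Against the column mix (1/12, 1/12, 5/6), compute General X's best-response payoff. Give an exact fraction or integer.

route A: (-5)·(1/12) + (-8)·(1/12) + (-3)·(5/6) = -43/12.
route B: (8)·(1/12) + (4)·(1/12) + (-8)·(5/6) = -17/3.
The best pure response is route A with expected payoff -43/12.

-43/12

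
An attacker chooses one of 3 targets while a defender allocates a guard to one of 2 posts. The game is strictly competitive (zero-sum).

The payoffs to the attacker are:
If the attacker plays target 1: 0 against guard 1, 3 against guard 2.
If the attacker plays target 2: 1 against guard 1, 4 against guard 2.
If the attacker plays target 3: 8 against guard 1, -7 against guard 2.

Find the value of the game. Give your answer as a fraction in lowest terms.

13/6

Row target 1 is strictly dominated by row target 2, so the attacker never plays it.
The remaining 2×2 game on (target 2, target 3) × (guard 1, guard 2) has no saddle point. Let the attacker play target 2 with probability p; indifference gives p + 8(1−p) = 4p − 7(1−p), so p = 5/6.
Similarly the defender's optimal q on guard 1 is 11/18, and the value is 1·(11/18) + (4)·(7/18) = 13/6.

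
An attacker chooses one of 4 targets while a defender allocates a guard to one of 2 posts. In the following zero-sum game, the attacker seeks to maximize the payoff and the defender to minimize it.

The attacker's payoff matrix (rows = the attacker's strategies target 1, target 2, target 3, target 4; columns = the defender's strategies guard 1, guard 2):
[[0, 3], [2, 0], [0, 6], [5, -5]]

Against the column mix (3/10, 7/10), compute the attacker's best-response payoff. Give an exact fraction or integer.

target 1: (0)·(3/10) + (3)·(7/10) = 21/10.
target 2: (2)·(3/10) + (0)·(7/10) = 3/5.
target 3: (0)·(3/10) + (6)·(7/10) = 21/5.
target 4: (5)·(3/10) + (-5)·(7/10) = -2.
The best pure response is target 3 with expected payoff 21/5.

21/5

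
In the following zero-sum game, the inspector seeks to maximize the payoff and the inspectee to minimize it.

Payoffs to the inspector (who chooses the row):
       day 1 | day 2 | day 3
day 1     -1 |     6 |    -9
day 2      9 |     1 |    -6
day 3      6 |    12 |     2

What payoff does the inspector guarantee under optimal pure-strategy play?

2

Row minima: -9, -6, 2 → the inspector's maximin is 2.
Column maxima: 9, 12, 2 → the inspectee's minimax is 2.
They coincide at (day 3, day 3), so the value is 2.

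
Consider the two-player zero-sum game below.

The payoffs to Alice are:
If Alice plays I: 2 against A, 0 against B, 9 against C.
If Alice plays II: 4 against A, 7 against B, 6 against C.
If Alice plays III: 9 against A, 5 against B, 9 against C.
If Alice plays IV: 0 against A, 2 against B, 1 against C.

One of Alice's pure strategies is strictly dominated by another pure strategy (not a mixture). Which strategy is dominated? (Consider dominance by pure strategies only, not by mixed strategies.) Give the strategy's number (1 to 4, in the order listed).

Compare IV with II: 4 > 0, 7 > 2, 6 > 1.
So II strictly dominates IV for Alice; IV is strictly dominated.

4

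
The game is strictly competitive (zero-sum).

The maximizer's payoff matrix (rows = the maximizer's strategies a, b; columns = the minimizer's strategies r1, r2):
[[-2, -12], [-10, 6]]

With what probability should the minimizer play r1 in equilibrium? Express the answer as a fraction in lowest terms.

9/13

Row minima are -12 and -10, so the maximizer's maximin is -10; column maxima are -2 and 6, so the minimizer's minimax is -2. These differ, so the equilibrium is in mixed strategies.
Let the minimizer play r1 with probability q. The maximizer is indifferent when −2q − 12(1−q) = −10q + 6(1−q), giving q = 9/13.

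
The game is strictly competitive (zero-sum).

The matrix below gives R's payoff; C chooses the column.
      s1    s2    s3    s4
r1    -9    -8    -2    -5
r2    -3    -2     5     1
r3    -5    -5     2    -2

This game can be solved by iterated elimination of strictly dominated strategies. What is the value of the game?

-3

Column s3 is strictly dominated by s1 for C (-9<-2, -3<5, -5<2); eliminate s3.
Column s4 is strictly dominated by s1 for C (-9<-5, -3<1, -5<-2); eliminate s4.
Row r3 is strictly dominated by row r2 (-3>-5, -2>-5); eliminate r3.
Row r1 is strictly dominated by row r2 (-3>-9, -2>-8); eliminate r1.
Column s2 is strictly dominated by s1 for C (-3<-2); eliminate s2.
Only (r2, s1) remains, with payoff -3.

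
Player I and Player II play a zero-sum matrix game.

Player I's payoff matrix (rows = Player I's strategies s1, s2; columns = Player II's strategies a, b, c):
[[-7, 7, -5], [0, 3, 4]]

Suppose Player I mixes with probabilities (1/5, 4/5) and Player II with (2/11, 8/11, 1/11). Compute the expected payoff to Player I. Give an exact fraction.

149/55

Against (2/11, 8/11, 1/11), each row's expected payoff is s1: 37/11; s2: 28/11.
Taking the (1/5, 4/5)-weighted average: (1/5)·(37/11) + (4/5)·(28/11) = 149/55.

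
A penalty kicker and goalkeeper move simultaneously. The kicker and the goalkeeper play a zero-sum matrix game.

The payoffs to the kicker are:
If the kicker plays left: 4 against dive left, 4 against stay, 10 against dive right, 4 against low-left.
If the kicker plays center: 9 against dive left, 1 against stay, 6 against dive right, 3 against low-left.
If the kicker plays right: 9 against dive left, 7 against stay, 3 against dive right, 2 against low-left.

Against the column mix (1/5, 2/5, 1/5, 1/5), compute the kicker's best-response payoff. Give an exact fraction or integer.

28/5

left: (4)·(1/5) + (4)·(2/5) + (10)·(1/5) + (4)·(1/5) = 26/5.
center: (9)·(1/5) + (1)·(2/5) + (6)·(1/5) + (3)·(1/5) = 4.
right: (9)·(1/5) + (7)·(2/5) + (3)·(1/5) + (2)·(1/5) = 28/5.
The best pure response is right with expected payoff 28/5.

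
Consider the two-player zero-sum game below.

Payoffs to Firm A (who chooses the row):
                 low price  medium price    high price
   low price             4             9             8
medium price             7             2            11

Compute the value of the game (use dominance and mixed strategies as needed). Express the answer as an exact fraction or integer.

Column high price is strictly dominated by low price for Firm B (it gives Firm A more in every row).
The remaining 2×2 game on (low price, medium price) × (low price, medium price) has no saddle point. Let Firm A play low price with probability p; indifference gives 4p + 7(1−p) = 9p + 2(1−p), so p = 1/2.
Similarly Firm B's optimal q on low price is 7/10, and the value is 4·(7/10) + (9)·(3/10) = 11/2.

11/2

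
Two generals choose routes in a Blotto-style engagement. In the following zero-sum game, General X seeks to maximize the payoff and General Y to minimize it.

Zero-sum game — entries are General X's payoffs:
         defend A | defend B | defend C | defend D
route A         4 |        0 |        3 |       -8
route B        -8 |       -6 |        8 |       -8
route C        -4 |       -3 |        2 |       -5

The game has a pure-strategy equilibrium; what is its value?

-5

Row minima: -8, -8, -5 → General X's maximin is -5.
Column maxima: 4, 0, 8, -5 → General Y's minimax is -5.
They coincide at (route C, defend D), so the value is -5.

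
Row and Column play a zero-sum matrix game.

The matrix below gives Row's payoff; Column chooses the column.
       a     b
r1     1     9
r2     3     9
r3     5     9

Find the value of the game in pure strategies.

Row minima: 1, 3, 5 → Row's maximin is 5.
Column maxima: 5, 9 → Column's minimax is 5.
They coincide at (r3, a), so the value is 5.

5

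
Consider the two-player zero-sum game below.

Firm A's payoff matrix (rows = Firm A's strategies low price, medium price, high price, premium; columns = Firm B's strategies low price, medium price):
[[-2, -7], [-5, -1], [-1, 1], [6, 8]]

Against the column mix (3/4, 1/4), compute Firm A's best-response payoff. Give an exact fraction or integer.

low price: (-2)·(3/4) + (-7)·(1/4) = -13/4.
medium price: (-5)·(3/4) + (-1)·(1/4) = -4.
high price: (-1)·(3/4) + (1)·(1/4) = -1/2.
premium: (6)·(3/4) + (8)·(1/4) = 13/2.
The best pure response is premium with expected payoff 13/2.

13/2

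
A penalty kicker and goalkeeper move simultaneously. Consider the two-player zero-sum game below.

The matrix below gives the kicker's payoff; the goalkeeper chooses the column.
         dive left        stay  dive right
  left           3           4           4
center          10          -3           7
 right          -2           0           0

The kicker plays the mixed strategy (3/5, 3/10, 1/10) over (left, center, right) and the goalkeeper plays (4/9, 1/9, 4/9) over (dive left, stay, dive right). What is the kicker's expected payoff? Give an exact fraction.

379/90

Against (4/9, 1/9, 4/9), each row's expected payoff is left: 32/9; center: 65/9; right: -8/9.
Taking the (3/5, 3/10, 1/10)-weighted average: (3/5)·(32/9) + (3/10)·(65/9) + (1/10)·(-8/9) = 379/90.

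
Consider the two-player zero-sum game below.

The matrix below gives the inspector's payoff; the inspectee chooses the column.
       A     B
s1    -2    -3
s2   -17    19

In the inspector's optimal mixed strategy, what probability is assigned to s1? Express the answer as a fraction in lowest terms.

36/37

Row minima are -3 and -17, so the inspector's maximin is -3; column maxima are -2 and 19, so the inspectee's minimax is -2. These differ, so the equilibrium is in mixed strategies.
Let the inspector play s1 with probability p. The inspectee is indifferent when −2p − 17(1−p) = −3p + 19(1−p), giving p = 36/37.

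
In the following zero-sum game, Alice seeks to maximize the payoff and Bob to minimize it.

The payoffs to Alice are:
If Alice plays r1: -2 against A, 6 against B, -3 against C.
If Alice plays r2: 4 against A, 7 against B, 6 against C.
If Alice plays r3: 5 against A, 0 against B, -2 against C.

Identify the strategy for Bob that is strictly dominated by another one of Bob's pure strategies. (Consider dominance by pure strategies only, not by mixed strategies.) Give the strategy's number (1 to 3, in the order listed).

2

Bob prefers columns that give Alice less. Compare B with C: -3 < 6, 6 < 7, -2 < 0.
So C strictly dominates B for Bob; B is strictly dominated.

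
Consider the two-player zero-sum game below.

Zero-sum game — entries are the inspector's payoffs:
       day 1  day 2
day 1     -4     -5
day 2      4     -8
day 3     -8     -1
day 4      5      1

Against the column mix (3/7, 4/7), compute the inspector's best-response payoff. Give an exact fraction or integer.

19/7

day 1: (-4)·(3/7) + (-5)·(4/7) = -32/7.
day 2: (4)·(3/7) + (-8)·(4/7) = -20/7.
day 3: (-8)·(3/7) + (-1)·(4/7) = -4.
day 4: (5)·(3/7) + (1)·(4/7) = 19/7.
The best pure response is day 4 with expected payoff 19/7.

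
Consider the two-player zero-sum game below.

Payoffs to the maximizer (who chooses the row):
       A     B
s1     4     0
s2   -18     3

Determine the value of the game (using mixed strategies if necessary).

12/25

Row minima are 0 and -18, so the maximizer's maximin is 0; column maxima are 4 and 3, so the minimizer's minimax is 3. These differ, so the equilibrium is in mixed strategies.
Let the maximizer play s1 with probability p. The minimizer is indifferent when 4p − 18(1−p) = 3(1−p), giving p = 21/25.
Let the minimizer play A with probability q. The maximizer is indifferent when 4q = −18q + 3(1−q), giving q = 3/25.
The value is 4·(3/25) + (0)·(22/25) = 12/25.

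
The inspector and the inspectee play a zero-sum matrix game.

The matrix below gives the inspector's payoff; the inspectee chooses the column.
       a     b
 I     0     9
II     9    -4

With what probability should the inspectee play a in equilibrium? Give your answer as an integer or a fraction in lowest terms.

Row minima are 0 and -4, so the inspector's maximin is 0; column maxima are 9 and 9, so the inspectee's minimax is 9. These differ, so the equilibrium is in mixed strategies.
Let the inspectee play a with probability q. The inspector is indifferent when 9(1−q) = 9q − 4(1−q), giving q = 13/22.

13/22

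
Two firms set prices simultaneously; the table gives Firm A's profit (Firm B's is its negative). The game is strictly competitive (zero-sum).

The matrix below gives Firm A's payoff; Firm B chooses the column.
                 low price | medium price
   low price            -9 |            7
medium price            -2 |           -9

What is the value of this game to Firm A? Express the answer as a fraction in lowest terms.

Row minima are -9 and -9, so Firm A's maximin is -9; column maxima are -2 and 7, so Firm B's minimax is -2. These differ, so the equilibrium is in mixed strategies.
Let Firm A play low price with probability p. Firm B is indifferent when −9p − 2(1−p) = 7p − 9(1−p), giving p = 7/23.
Let Firm B play low price with probability q. Firm A is indifferent when −9q + 7(1−q) = −2q − 9(1−q), giving q = 16/23.
The value is -9·(16/23) + (7)·(7/23) = -95/23.

-95/23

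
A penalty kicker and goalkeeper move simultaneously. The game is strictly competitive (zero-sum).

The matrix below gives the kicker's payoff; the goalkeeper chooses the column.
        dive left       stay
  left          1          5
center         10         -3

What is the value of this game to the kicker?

Row minima are 1 and -3, so the kicker's maximin is 1; column maxima are 10 and 5, so the goalkeeper's minimax is 5. These differ, so the equilibrium is in mixed strategies.
Let the kicker play left with probability p. The goalkeeper is indifferent when p + 10(1−p) = 5p − 3(1−p), giving p = 13/17.
Let the goalkeeper play dive left with probability q. The kicker is indifferent when q + 5(1−q) = 10q − 3(1−q), giving q = 8/17.
The value is 1·(8/17) + (5)·(9/17) = 53/17.

53/17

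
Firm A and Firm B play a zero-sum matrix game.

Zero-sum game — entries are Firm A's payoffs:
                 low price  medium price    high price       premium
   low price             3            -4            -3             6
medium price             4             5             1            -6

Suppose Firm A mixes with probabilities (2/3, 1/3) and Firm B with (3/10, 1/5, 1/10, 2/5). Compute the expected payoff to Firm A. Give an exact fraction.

Against (3/10, 1/5, 1/10, 2/5), each row's expected payoff is low price: 11/5; medium price: -1/10.
Taking the (2/3, 1/3)-weighted average: (2/3)·(11/5) + (1/3)·(-1/10) = 43/30.

43/30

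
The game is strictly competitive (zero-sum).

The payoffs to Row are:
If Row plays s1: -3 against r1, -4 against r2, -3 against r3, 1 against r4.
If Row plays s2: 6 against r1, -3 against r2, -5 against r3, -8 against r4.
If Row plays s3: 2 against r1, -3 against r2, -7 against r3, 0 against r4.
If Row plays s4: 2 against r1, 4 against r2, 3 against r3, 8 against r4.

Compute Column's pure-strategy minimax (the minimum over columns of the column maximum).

The worst case (largest entry) in each column is r1: 6, r2: 4, r3: 3, r4: 8.
The best (smallest) of these is 3.

3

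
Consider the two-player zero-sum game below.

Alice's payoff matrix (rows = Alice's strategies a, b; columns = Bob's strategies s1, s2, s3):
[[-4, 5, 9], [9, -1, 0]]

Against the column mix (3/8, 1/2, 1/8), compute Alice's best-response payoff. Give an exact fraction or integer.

23/8

a: (-4)·(3/8) + (5)·(1/2) + (9)·(1/8) = 17/8.
b: (9)·(3/8) + (-1)·(1/2) + (0)·(1/8) = 23/8.
The best pure response is b with expected payoff 23/8.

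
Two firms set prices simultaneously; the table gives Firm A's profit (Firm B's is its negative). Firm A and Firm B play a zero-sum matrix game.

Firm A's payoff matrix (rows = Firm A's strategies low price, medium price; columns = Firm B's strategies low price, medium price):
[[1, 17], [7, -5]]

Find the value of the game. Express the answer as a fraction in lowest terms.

31/7

Row minima are 1 and -5, so Firm A's maximin is 1; column maxima are 7 and 17, so Firm B's minimax is 7. These differ, so the equilibrium is in mixed strategies.
Let Firm A play low price with probability p. Firm B is indifferent when p + 7(1−p) = 17p − 5(1−p), giving p = 3/7.
Let Firm B play low price with probability q. Firm A is indifferent when q + 17(1−q) = 7q − 5(1−q), giving q = 11/14.
The value is 1·(11/14) + (17)·(3/14) = 31/7.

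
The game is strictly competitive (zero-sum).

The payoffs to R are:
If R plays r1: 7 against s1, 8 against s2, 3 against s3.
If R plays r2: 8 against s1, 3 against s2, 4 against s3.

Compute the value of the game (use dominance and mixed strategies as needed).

23/6

Column s1 is strictly dominated by s3 for C (it gives R more in every row).
The remaining 2×2 game on (r1, r2) × (s2, s3) has no saddle point. Let R play r1 with probability p; indifference gives 8p + 3(1−p) = 3p + 4(1−p), so p = 1/6.
Similarly C's optimal q on s2 is 1/6, and the value is 8·(1/6) + (3)·(5/6) = 23/6.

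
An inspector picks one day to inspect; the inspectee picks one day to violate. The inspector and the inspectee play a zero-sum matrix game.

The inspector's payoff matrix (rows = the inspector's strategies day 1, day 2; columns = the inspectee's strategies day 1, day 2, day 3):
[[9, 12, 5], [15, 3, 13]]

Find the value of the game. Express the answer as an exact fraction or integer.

141/17

Column day 1 is strictly dominated by day 3 for the inspectee (it gives the inspector more in every row).
The remaining 2×2 game on (day 1, day 2) × (day 2, day 3) has no saddle point. Let the inspector play day 1 with probability p; indifference gives 12p + 3(1−p) = 5p + 13(1−p), so p = 10/17.
Similarly the inspectee's optimal q on day 2 is 8/17, and the value is 12·(8/17) + (5)·(9/17) = 141/17.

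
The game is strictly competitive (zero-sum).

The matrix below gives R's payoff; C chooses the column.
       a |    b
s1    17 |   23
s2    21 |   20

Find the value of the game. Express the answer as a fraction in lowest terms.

Row minima are 17 and 20, so R's maximin is 20; column maxima are 21 and 23, so C's minimax is 21. These differ, so the equilibrium is in mixed strategies.
Let R play s1 with probability p. C is indifferent when 17p + 21(1−p) = 23p + 20(1−p), giving p = 1/7.
Let C play a with probability q. R is indifferent when 17q + 23(1−q) = 21q + 20(1−q), giving q = 3/7.
The value is 17·(3/7) + (23)·(4/7) = 143/7.

143/7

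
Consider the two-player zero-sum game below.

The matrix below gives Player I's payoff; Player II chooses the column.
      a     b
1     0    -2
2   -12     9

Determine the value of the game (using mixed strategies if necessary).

Row minima are -2 and -12, so Player I's maximin is -2; column maxima are 0 and 9, so Player II's minimax is 0. These differ, so the equilibrium is in mixed strategies.
Let Player I play 1 with probability p. Player II is indifferent when −12(1−p) = −2p + 9(1−p), giving p = 21/23.
Let Player II play a with probability q. Player I is indifferent when −2(1−q) = −12q + 9(1−q), giving q = 11/23.
The value is 0·(11/23) + (-2)·(12/23) = -24/23.

-24/23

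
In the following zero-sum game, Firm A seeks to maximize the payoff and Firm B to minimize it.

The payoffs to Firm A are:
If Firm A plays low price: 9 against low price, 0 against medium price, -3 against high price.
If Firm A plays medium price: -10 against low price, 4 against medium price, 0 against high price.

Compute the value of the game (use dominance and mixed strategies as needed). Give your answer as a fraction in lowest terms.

-15/11

Column medium price is strictly dominated by high price for Firm B (it gives Firm A more in every row).
The remaining 2×2 game on (low price, medium price) × (low price, high price) has no saddle point. Let Firm A play low price with probability p; indifference gives 9p − 10(1−p) = −3p, so p = 5/11.
Similarly Firm B's optimal q on low price is 3/22, and the value is 9·(3/22) + (-3)·(19/22) = -15/11.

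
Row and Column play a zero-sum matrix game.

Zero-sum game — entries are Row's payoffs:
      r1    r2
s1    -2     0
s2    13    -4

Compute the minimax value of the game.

Row minima are -2 and -4, so Row's maximin is -2; column maxima are 13 and 0, so Column's minimax is 0. These differ, so the equilibrium is in mixed strategies.
Let Row play s1 with probability p. Column is indifferent when −2p + 13(1−p) = −4(1−p), giving p = 17/19.
Let Column play r1 with probability q. Row is indifferent when −2q = 13q − 4(1−q), giving q = 4/19.
The value is -2·(4/19) + (0)·(15/19) = -8/19.

-8/19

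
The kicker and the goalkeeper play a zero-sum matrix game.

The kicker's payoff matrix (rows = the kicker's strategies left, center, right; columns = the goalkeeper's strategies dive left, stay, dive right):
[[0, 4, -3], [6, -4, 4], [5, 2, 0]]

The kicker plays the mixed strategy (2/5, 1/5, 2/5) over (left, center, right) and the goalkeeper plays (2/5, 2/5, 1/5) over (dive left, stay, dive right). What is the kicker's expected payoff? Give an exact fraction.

Against (2/5, 2/5, 1/5), each row's expected payoff is left: 1; center: 8/5; right: 14/5.
Taking the (2/5, 1/5, 2/5)-weighted average: (2/5)·(1) + (1/5)·(8/5) + (2/5)·(14/5) = 46/25.

46/25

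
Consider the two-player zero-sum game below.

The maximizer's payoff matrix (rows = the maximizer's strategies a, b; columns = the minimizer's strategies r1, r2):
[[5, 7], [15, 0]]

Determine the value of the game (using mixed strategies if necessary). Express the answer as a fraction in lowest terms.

Row minima are 5 and 0, so the maximizer's maximin is 5; column maxima are 15 and 7, so the minimizer's minimax is 7. These differ, so the equilibrium is in mixed strategies.
Let the maximizer play a with probability p. The minimizer is indifferent when 5p + 15(1−p) = 7p, giving p = 15/17.
Let the minimizer play r1 with probability q. The maximizer is indifferent when 5q + 7(1−q) = 15q, giving q = 7/17.
The value is 5·(7/17) + (7)·(10/17) = 105/17.

105/17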